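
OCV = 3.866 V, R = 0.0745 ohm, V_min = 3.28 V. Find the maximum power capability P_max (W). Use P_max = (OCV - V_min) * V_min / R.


dV = OCV - V_min = 0.586 V (so I_max = dV / R)
P_max = dV * V_min / R = 0.586 * 3.28 / 0.0745 = 25.80 W

25.80 W


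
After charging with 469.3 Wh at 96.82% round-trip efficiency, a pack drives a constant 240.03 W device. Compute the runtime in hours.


Step 1: E_discharge = eta/100 * E_charge = 96.82/100 * 469.3 = 454.38 Wh
Step 2: t = E_discharge / P = 454.38 / 240.03 = 1.893 hr

1.893 hr


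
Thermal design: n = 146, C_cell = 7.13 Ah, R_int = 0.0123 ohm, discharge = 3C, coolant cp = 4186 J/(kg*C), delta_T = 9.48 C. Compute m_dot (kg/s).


Step 1: I = 3 * 7.13 = 21.39 A
Step 2: Q_cell = I^2 * R = 21.39^2 * 0.0123 = 5.6276 W
Step 3: Q_total = 146 * 5.6276 = 821.63 W
Step 4: m_dot = Q_total / (cp * dT) = 821.63 / (4186 * 9.48) = 0.02070 kg/s

0.02070 kg/s


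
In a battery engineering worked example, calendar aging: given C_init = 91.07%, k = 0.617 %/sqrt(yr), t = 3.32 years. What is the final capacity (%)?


Step 1: sqrt(3.32 yr) = 1.8221
Step 2: drop = 0.617 * 1.8221 = 1.1242
Step 3: C_final = 91.07 - 1.1242 = 89.95%

89.95%


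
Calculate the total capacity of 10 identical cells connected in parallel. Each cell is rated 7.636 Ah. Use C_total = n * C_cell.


Parallel capacities add: 10 * 7.636 Ah = 76.36 Ah

76.36 Ah


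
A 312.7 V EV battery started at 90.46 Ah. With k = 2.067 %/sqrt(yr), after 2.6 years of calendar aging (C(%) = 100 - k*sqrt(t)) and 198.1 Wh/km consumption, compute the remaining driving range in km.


Step 1: capacity retention = 100 - 2.067 * sqrt(2.6) = 100 - 2.067 * 1.6125 = 96.667%
Step 2: C_now = 90.46 * 96.667/100 = 87.445 Ah
Step 3: E_pack = V * C_now = 312.7 * 87.445 = 27344 Wh
Step 4: range = E_pack / consumption = 27344 / 198.1 = 138.0 km

138.0 km


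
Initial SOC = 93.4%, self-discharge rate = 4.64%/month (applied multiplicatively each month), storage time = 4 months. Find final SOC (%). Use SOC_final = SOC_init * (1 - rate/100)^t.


Monthly retention factor = 1 - 4.64/100 = 0.9536
Over 4 months: factor^4 = 0.82692
SOC_final = 93.4 * 0.82692 = 77.23%

77.23%


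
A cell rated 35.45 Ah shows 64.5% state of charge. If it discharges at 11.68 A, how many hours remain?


Step 1: remaining = SOC/100 * C_total = 64.5/100 * 35.45 = 22.865 Ah
Step 2: t = remaining / I = 22.865 / 11.68 = 1.958 hr

1.958 hr


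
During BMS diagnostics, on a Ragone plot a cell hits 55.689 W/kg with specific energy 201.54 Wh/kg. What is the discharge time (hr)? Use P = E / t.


t = E / P = 201.54 / 55.689 = 3.619 hr

3.619 hr


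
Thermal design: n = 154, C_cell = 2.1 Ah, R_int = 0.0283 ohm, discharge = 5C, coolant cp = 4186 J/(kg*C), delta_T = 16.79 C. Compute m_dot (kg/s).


Step 1: I = 5 * 2.1 = 10.5 A
Step 2: Q_cell = I^2 * R = 10.5^2 * 0.0283 = 3.1201 W
Step 3: Q_total = 154 * 3.1201 = 480.5 W
Step 4: m_dot = Q_total / (cp * dT) = 480.5 / (4186 * 16.79) = 0.006837 kg/s

0.006837 kg/s


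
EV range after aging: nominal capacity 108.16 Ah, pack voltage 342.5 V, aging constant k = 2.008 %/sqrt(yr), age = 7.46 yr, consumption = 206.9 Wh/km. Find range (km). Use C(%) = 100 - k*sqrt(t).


Step 1: capacity retention = 100 - 2.008 * sqrt(7.46) = 100 - 2.008 * 2.7313 = 94.516%
Step 2: C_now = 108.16 * 94.516/100 = 102.23 Ah
Step 3: E_pack = V * C_now = 342.5 * 102.23 = 35014 Wh
Step 4: range = E_pack / consumption = 35014 / 206.9 = 169.2 km

169.2 km


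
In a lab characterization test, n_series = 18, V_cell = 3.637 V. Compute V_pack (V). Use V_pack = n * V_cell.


V_pack = n * V_cell = 18 * 3.637 = 65.466 V

65.466 V


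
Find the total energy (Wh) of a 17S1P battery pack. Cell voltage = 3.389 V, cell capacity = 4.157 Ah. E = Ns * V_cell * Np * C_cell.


E = Ns * Vcell * Np * Ccell = 17 * 3.389 * 1 * 4.157 = 239.5 Wh

239.5 Wh


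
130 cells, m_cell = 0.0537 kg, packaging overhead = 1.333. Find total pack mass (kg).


m_pack = n * m_cell * overhead = 130 * 0.0537 * 1.333 = 9.306 kg

9.306 kg


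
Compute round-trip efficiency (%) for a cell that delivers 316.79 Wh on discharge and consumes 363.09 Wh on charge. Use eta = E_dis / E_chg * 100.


eta_e = E_dis / E_chg * 100 = 316.79 / 363.09 * 100 = 87.25%

87.25%


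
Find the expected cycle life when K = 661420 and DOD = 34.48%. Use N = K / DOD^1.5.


Step 1: DOD^1.5 = 34.48^1.5 = 202.47
Step 2: N = 661420 / 202.47 = 3267 cycles

3267 cycles


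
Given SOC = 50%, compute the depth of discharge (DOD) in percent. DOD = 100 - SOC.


DOD = 100 - SOC = 100 - 50 = 50%

50%


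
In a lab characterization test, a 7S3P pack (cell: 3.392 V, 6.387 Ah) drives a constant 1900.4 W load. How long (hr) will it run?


Step 1: E_pack = Ns * V_cell * Np * C_cell = 7 * 3.392 * 3 * 6.387 = 454.96 Wh
Step 2: t = E_pack / P = 454.96 / 1900.4 = 0.2394 hr

0.2394 hr


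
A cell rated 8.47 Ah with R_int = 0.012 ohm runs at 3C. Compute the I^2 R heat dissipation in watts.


Step 1: I = C_rate * capacity = 3 * 8.47 = 25.41 A
Step 2: Q = I^2 * R = 25.41^2 * 0.012 = 645.67 * 0.012 = 7.748 W

7.748 W


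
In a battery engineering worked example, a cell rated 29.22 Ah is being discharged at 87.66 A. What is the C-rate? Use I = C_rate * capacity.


C_rate = I / capacity = 87.66 / 29.22 = 3C

3C


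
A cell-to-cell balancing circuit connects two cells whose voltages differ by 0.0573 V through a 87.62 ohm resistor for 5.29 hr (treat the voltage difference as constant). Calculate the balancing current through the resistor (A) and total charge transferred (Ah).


First, Ohm's law: I_bal = 0.0573 V / 87.62 ohm = 6.5396e-04 A
Then Q = I * t = 6.5396e-04 A * 5.29 hr = 0.003459 Ah

I=6.5396e-04 A, Q=0.003459 Ah


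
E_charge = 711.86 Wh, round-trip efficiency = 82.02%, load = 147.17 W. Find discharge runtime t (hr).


Step 1: E_discharge = eta/100 * E_charge = 82.02/100 * 711.86 = 583.87 Wh
Step 2: t = E_discharge / P = 583.87 / 147.17 = 3.967 hr

3.967 hr


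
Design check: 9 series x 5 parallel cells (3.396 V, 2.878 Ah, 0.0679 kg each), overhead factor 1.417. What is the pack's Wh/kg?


Step 1: V_pack = 9 * 3.396 = 30.564 V
Step 2: C_pack = 5 * 2.878 = 14.39 Ah
Step 3: E_pack = V_pack * C_pack = 30.564 * 14.39 = 439.82 Wh
Step 4: m_pack = 9 * 5 * 0.0679 * 1.417 = 4.3296 kg
Step 5: ED = E_pack / m_pack = 439.82 / 4.3296 = 101.6 Wh/kg

101.6 Wh/kg


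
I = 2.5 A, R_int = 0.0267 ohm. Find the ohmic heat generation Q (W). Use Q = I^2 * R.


Q = I^2 * R = 2.5^2 * 0.0267 = 0.1669 W

0.1669 W


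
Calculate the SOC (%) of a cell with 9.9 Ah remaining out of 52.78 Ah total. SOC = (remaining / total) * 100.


SOC% = 9.9 / 52.78 * 100 = 18.76%

18.76%


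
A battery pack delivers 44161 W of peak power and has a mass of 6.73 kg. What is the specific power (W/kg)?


SP = P / m = 44161 / 6.73 = 6562 W/kg

6562 W/kg


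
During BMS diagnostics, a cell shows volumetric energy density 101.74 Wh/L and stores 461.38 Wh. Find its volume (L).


V = E / ED = 461.38 / 101.74 = 4.535 L

4.535 L


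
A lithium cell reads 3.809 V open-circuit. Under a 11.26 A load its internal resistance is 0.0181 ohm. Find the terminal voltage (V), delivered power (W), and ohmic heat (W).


Step 1: V_terminal = OCV - I*R = 3.809 - 11.26 * 0.0181 = 3.6052 V
Step 2: P_out = V_terminal * I = 3.6052 * 11.26 = 40.59 W
Step 3: Q = I^2 * R = 11.26^2 * 0.0181 = 2.295 W

V=3.6052 V, P=40.59 W, Q=2.295 W


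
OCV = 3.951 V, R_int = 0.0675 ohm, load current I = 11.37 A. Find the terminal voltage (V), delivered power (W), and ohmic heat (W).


Step 1: V_terminal = OCV - I*R = 3.951 - 11.37 * 0.0675 = 3.1835 V
Step 2: P_out = V_terminal * I = 3.1835 * 11.37 = 36.20 W
Step 3: Q = I^2 * R = 11.37^2 * 0.0675 = 8.726 W

V=3.1835 V, P=36.20 W, Q=8.726 W


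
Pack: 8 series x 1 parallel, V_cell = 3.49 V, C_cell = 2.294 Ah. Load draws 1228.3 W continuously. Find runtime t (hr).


Step 1: E_pack = Ns * V_cell * Np * C_cell = 8 * 3.49 * 1 * 2.294 = 64.048 Wh
Step 2: t = E_pack / P = 64.048 / 1228.3 = 0.05214 hr

0.05214 hr


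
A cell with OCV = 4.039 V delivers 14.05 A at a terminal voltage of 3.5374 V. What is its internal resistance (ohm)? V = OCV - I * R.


R = (OCV - V) / I = (4.039 - 3.5374) / 14.05 = 0.03570 ohm

0.03570 ohm


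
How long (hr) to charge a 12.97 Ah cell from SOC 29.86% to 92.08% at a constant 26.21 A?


Step 1: dSOC = 92.08% - 29.86% = 62.22%
Step 2: delta_Ah = 12.97 * 62.22 / 100 = 8.0699 Ah
Step 3: t = 8.0699 / 26.21 = 0.3079 hr

0.3079 hr


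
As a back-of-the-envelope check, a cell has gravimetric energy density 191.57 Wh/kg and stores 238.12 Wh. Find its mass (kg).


m = E / ED = 238.12 / 191.57 = 1.243 kg

1.243 kg


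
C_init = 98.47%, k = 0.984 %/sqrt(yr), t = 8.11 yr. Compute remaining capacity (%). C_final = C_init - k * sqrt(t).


Step 1: sqrt(8.11 yr) = 2.8478
Step 2: drop = 0.984 * 2.8478 = 2.8022
Step 3: C_final = 98.47 - 2.8022 = 95.67%

95.67%


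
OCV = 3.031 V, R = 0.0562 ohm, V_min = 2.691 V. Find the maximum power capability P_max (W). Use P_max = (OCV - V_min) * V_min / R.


P_max = (OCV - V_min) * V_min / R = (3.031 - 2.691) * 2.691 / 0.0562 = 0.34 * 2.691 / 0.0562 = 16.28 W

16.28 W


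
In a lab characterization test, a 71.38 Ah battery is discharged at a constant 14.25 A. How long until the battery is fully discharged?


t = capacity / current = 71.38 / 14.25 = 5.009 hr

5.009 hr


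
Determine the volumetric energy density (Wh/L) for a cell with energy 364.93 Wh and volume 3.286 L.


Volumetric ED = 364.93 Wh / 3.286 L = 111.1 Wh/L

111.1 Wh/L


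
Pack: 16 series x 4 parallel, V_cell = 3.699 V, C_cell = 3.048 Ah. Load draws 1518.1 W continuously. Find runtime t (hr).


Step 1: E_pack = Ns * V_cell * Np * C_cell = 16 * 3.699 * 4 * 3.048 = 721.57 Wh
Step 2: t = E_pack / P = 721.57 / 1518.1 = 0.4753 hr

0.4753 hr


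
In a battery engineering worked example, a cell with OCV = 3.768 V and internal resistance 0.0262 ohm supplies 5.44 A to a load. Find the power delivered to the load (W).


Step 1: V_terminal = OCV - I*R = 3.768 - 5.44 * 0.0262 = 3.6255 V
Step 2: P_out = V_terminal * I = 3.6255 * 5.44 = 19.72 W

19.72 W


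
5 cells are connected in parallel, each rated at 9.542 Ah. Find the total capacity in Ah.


C_total = 5 * 9.542 = 47.71 Ah

47.71 Ah


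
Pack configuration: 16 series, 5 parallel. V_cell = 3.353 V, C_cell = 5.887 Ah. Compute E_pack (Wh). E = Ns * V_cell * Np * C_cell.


V_pack = 16 * 3.353 = 53.648 V
C_pack = 5 * 5.887 = 29.435 Ah
E = V_pack * C_pack = 53.648 * 29.435 = 1579 Wh

1579 Wh


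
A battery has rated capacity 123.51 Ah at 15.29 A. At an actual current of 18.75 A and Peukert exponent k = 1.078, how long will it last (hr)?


Step 1: t_rated = C / I_rated = 123.51 / 15.29 = 8.0778 hr
Step 2: ratio = 15.29 / 18.75 = 0.81547
Step 3: ratio^k = 0.81547^1.078 = 0.8026
Step 4: t = t_rated * ratio^k = 8.0778 * 0.8026 = 6.483 hr

6.483 hr


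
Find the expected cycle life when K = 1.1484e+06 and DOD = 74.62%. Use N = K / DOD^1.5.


Step 1: DOD^1.5 = 74.62^1.5 = 644.59
Step 2: N = 1.1484e+06 / 644.59 = 1782 cycles

1782 cycles


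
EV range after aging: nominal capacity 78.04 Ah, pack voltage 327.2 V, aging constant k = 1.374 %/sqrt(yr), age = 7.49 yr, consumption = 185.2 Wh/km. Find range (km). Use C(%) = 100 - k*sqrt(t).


Step 1: capacity retention = 100 - 1.374 * sqrt(7.49) = 100 - 1.374 * 2.7368 = 96.24%
Step 2: C_now = 78.04 * 96.24/100 = 75.106 Ah
Step 3: E_pack = V * C_now = 327.2 * 75.106 = 24575 Wh
Step 4: range = E_pack / consumption = 24575 / 185.2 = 132.7 km

132.7 km


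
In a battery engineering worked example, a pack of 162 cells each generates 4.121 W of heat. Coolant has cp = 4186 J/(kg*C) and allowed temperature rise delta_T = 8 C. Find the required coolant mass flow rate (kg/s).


Step 1: Total heat Q = 162 * 4.121 W = 667.6 W
Step 2: denom = cp * dT = 4186 * 8 = 33488
Step 3: m_dot = 667.6 / 33488 = 0.01994 kg/s

0.01994 kg/s


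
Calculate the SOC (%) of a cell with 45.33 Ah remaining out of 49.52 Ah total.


SOC% = 45.33 / 49.52 * 100 = 91.54%

91.54%


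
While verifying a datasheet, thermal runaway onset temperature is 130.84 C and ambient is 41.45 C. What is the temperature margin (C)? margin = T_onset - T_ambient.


Safety margin = 130.84 C - 41.45 C = 89.39 C

89.39 C


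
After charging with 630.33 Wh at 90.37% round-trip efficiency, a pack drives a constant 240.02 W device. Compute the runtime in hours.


Step 1: E_discharge = eta/100 * E_charge = 90.37/100 * 630.33 = 569.63 Wh
Step 2: t = E_discharge / P = 569.63 / 240.02 = 2.373 hr

2.373 hr


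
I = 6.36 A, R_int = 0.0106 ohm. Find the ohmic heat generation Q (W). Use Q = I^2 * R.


I^2 = 40.45
Q = 40.45 * 0.0106 = 0.4288 W

0.4288 W


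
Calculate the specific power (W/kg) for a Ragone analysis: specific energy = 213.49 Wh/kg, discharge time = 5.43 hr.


P_specific = E / t = 213.49 / 5.43 = 39.32 W/kg

39.32 W/kg


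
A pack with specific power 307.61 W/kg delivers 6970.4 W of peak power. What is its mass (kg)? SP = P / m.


m = P / SP = 6970.4 / 307.61 = 22.66 kg

22.66 kg


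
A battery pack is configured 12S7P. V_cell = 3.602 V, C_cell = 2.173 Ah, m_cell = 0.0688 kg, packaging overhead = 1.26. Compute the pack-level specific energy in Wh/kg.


Step 1: V_pack = 12 * 3.602 = 43.224 V
Step 2: C_pack = 7 * 2.173 = 15.211 Ah
Step 3: E_pack = V_pack * C_pack = 43.224 * 15.211 = 657.48 Wh
Step 4: m_pack = 12 * 7 * 0.0688 * 1.26 = 7.2818 kg
Step 5: ED = E_pack / m_pack = 657.48 / 7.2818 = 90.29 Wh/kg

90.29 Wh/kg


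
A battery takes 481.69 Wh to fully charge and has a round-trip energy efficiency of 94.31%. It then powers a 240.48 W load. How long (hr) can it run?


Step 1: E_discharge = eta/100 * E_charge = 94.31/100 * 481.69 = 454.28 Wh
Step 2: t = E_discharge / P = 454.28 / 240.48 = 1.889 hr

1.889 hr


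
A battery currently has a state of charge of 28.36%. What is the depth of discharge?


DOD = 100 - SOC = 100 - 28.36 = 71.64%

71.64%


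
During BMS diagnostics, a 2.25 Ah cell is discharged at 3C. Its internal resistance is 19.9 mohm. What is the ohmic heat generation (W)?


Convert: R = 19.9 mohm = 0.0199 ohm
Step 1: I = C_rate * capacity = 3 * 2.25 = 6.75 A
Step 2: Q = I^2 * R = 6.75^2 * 0.0199 = 45.563 * 0.0199 = 0.9067 W

0.9067 W


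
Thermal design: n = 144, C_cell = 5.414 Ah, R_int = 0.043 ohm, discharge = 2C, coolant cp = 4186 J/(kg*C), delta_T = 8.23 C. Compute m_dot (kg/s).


Step 1: I = 2 * 5.414 = 10.828 A
Step 2: Q_cell = I^2 * R = 10.828^2 * 0.043 = 5.0416 W
Step 3: Q_total = 144 * 5.0416 = 725.99 W
Step 4: m_dot = Q_total / (cp * dT) = 725.99 / (4186 * 8.23) = 0.02107 kg/s

0.02107 kg/s


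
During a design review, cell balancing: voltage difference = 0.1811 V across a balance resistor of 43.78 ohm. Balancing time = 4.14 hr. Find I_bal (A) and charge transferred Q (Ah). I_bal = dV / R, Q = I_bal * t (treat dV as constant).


I_bal = dV / R = 0.1811 / 43.78 = 0.0041366 A
Q = I_bal * t = 0.0041366 * 4.14 = 0.01713 Ah

I=0.0041366 A, Q=0.01713 Ah


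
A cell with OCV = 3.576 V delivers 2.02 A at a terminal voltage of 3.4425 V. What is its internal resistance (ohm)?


R = (OCV - V) / I = (3.576 - 3.4425) / 2.02 = 0.06609 ohm

0.06609 ohm


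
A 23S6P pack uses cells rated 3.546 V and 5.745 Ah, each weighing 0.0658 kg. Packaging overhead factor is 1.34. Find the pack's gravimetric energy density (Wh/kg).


Step 1: V_pack = 23 * 3.546 = 81.558 V
Step 2: C_pack = 6 * 5.745 = 34.47 Ah
Step 3: E_pack = V_pack * C_pack = 81.558 * 34.47 = 2811.3 Wh
Step 4: m_pack = 23 * 6 * 0.0658 * 1.34 = 12.168 kg
Step 5: ED = E_pack / m_pack = 2811.3 / 12.168 = 231.0 Wh/kg

231.0 Wh/kg


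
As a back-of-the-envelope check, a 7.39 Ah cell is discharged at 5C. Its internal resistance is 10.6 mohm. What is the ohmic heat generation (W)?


Convert: R = 10.6 mohm = 0.0106 ohm
Step 1: I = C_rate * capacity = 5 * 7.39 = 36.95 A
Step 2: Q = I^2 * R = 36.95^2 * 0.0106 = 1365.3 * 0.0106 = 14.47 W

14.47 W


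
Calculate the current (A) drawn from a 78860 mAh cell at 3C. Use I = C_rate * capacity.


Convert: capacity = 78860 mAh = 78.86 Ah
I = C_rate * capacity = 3 * 78.86 = 236.58 A

236.58 A


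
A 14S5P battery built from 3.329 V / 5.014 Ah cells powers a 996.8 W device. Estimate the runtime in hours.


Step 1: E_pack = Ns * V_cell * Np * C_cell = 14 * 3.329 * 5 * 5.014 = 1168.4 Wh
Step 2: t = E_pack / P = 1168.4 / 996.8 = 1.172 hr

1.172 hr


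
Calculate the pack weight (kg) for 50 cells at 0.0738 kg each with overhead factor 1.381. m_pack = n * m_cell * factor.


m_pack = n * m_cell * overhead = 50 * 0.0738 * 1.381 = 5.096 kg

5.096 kg


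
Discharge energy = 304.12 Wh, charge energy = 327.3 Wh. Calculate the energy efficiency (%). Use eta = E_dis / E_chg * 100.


eta_e = E_dis / E_chg * 100 = 304.12 / 327.3 * 100 = 92.92%

92.92%


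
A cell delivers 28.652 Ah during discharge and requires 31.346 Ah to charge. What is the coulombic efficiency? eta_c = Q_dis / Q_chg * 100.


Coulombic efficiency = 28.652/31.346 * 100% = 91.41%

91.41%


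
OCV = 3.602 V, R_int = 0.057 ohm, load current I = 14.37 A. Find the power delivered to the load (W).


Step 1: V_terminal = OCV - I*R = 3.602 - 14.37 * 0.057 = 2.7829 V
Step 2: P_out = V_terminal * I = 2.7829 * 14.37 = 39.99 W

39.99 W


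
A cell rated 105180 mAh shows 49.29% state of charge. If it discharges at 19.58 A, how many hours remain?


Convert: C_total = 105180 mAh = 105.18 Ah
Step 1: remaining = SOC/100 * C_total = 49.29/100 * 105.18 = 51.843 Ah
Step 2: t = remaining / I = 51.843 / 19.58 = 2.648 hr

2.648 hr


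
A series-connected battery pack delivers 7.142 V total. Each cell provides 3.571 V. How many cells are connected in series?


n = V_pack / V_cell = 7.142 / 3.571 = 2

2


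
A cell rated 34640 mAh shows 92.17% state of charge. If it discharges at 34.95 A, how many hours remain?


Convert: C_total = 34640 mAh = 34.64 Ah
Step 1: remaining = SOC/100 * C_total = 92.17/100 * 34.64 = 31.928 Ah
Step 2: t = remaining / I = 31.928 / 34.95 = 0.9135 hr

0.9135 hr


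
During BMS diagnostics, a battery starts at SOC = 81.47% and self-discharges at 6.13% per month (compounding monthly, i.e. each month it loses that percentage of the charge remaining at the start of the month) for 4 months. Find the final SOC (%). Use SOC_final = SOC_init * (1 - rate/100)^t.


decay = (1 - 6.13/100)^4 = 0.77644
SOC_final = 81.47 * 0.77644 = 63.26%

63.26%


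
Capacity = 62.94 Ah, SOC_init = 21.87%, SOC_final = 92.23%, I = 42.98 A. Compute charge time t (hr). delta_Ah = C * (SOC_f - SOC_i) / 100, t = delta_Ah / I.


Step 1: dSOC = 92.23% - 21.87% = 70.36%
Step 2: delta_Ah = 62.94 * 70.36 / 100 = 44.285 Ah
Step 3: t = 44.285 / 42.98 = 1.030 hr

1.030 hr


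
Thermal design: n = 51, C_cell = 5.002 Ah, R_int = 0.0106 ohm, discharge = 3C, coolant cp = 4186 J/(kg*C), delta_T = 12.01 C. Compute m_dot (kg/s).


Step 1: I = 3 * 5.002 = 15.006 A
Step 2: Q_cell = I^2 * R = 15.006^2 * 0.0106 = 2.3869 W
Step 3: Q_total = 51 * 2.3869 = 121.73 W
Step 4: m_dot = Q_total / (cp * dT) = 121.73 / (4186 * 12.01) = 0.002421 kg/s

0.002421 kg/s


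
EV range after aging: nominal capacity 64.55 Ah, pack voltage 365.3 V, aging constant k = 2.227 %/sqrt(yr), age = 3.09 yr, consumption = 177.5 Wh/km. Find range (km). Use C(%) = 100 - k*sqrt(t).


Step 1: capacity retention = 100 - 2.227 * sqrt(3.09) = 100 - 2.227 * 1.7578 = 96.085%
Step 2: C_now = 64.55 * 96.085/100 = 62.023 Ah
Step 3: E_pack = V * C_now = 365.3 * 62.023 = 22657 Wh
Step 4: range = E_pack / consumption = 22657 / 177.5 = 127.6 km

127.6 km


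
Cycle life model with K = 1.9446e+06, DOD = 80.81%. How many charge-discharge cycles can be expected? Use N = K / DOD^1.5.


DOD^1.5 = 726.44
N = K / DOD^1.5 = 1.9446e+06 / 726.44 = 2677

2677 cycles


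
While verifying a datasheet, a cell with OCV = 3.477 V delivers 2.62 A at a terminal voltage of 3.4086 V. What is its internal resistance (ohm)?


R = (OCV - V) / I = (3.477 - 3.4086) / 2.62 = 0.02611 ohm

0.02611 ohm


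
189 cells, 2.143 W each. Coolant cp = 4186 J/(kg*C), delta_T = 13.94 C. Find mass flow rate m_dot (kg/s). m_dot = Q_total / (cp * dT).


Q_total = 189 * 2.143 = 405.03 W
m_dot = Q_total / (cp * dT) = 405.03 / (4186 * 13.94) = 0.006941 kg/s

0.006941 kg/s


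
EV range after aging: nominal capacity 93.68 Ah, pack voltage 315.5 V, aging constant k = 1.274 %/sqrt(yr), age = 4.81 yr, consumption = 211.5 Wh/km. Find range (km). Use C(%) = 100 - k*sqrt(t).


Step 1: capacity retention = 100 - 1.274 * sqrt(4.81) = 100 - 1.274 * 2.1932 = 97.206%
Step 2: C_now = 93.68 * 97.206/100 = 91.063 Ah
Step 3: E_pack = V * C_now = 315.5 * 91.063 = 28730 Wh
Step 4: range = E_pack / consumption = 28730 / 211.5 = 135.8 km

135.8 km


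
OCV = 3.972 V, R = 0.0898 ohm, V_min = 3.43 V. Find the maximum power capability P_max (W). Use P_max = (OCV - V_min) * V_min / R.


P_max = (OCV - V_min) * V_min / R = (3.972 - 3.43) * 3.43 / 0.0898 = 0.542 * 3.43 / 0.0898 = 20.70 W

20.70 W


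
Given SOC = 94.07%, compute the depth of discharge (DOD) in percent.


DOD = 100 - SOC = 100 - 94.07 = 5.93%

5.93%


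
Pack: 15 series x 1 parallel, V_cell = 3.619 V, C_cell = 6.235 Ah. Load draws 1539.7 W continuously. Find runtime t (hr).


Step 1: E_pack = Ns * V_cell * Np * C_cell = 15 * 3.619 * 1 * 6.235 = 338.47 Wh
Step 2: t = E_pack / P = 338.47 / 1539.7 = 0.2198 hr

0.2198 hr


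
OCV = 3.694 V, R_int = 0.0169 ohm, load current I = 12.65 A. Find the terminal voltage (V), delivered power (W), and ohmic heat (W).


Step 1: V_terminal = OCV - I*R = 3.694 - 12.65 * 0.0169 = 3.4802 V
Step 2: P_out = V_terminal * I = 3.4802 * 12.65 = 44.02 W
Step 3: Q = I^2 * R = 12.65^2 * 0.0169 = 2.704 W

V=3.4802 V, P=44.02 W, Q=2.704 W


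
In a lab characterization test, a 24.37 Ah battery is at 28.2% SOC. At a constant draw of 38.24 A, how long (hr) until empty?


Step 1: remaining = SOC/100 * C_total = 28.2/100 * 24.37 = 6.8723 Ah
Step 2: t = remaining / I = 6.8723 / 38.24 = 0.1797 hr

0.1797 hr


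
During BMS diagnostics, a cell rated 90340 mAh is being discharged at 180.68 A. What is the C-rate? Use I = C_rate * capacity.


Convert: capacity = 90340 mAh = 90.34 Ah
Rearranging: C_rate = 180.68 / 90.34 = 2C

2C


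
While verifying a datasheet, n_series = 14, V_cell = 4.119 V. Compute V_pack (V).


V_pack = n * V_cell = 14 * 4.119 = 57.666 V

57.666 V


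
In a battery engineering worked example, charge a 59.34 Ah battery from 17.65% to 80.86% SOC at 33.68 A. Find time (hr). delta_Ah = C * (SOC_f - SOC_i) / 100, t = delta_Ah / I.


delta_Ah = 59.34 * (80.86 - 17.65) / 100 = 37.509 Ah
t = delta_Ah / I = 37.509 / 33.68 = 1.114 hr

1.114 hr


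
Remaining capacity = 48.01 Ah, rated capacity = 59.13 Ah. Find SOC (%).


SOC = (remaining / total) * 100 = (48.01 / 59.13) * 100 = 81.19%

81.19%


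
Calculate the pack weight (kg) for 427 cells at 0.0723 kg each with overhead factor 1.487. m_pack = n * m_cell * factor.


m_pack = n * m_cell * overhead = 427 * 0.0723 * 1.487 = 45.91 kg

45.91 kg


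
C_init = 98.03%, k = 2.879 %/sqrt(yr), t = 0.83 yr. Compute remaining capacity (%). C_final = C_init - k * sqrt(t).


Step 1: sqrt(0.83 yr) = 0.91104
Step 2: drop = 2.879 * 0.91104 = 2.6229
Step 3: C_final = 98.03 - 2.6229 = 95.41%

95.41%


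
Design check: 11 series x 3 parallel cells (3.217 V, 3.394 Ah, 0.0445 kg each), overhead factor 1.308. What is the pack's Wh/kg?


Step 1: V_pack = 11 * 3.217 = 35.387 V
Step 2: C_pack = 3 * 3.394 = 10.182 Ah
Step 3: E_pack = V_pack * C_pack = 35.387 * 10.182 = 360.31 Wh
Step 4: m_pack = 11 * 3 * 0.0445 * 1.308 = 1.9208 kg
Step 5: ED = E_pack / m_pack = 360.31 / 1.9208 = 187.6 Wh/kg

187.6 Wh/kg


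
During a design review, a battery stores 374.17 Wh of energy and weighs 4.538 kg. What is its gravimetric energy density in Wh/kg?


Specific energy = 374.17 Wh / 4.538 kg = 82.45 Wh/kg

82.45 Wh/kg


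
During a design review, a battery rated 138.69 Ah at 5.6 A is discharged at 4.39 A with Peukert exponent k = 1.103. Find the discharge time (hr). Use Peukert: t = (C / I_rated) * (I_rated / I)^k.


t_rated = C / I_rated = 138.69 / 5.6 = 24.766 hr
(I_rated/I)^k = (1.2756)^1.103 = 1.308
t = t_rated * (I_rated/I)^k = 24.766 * 1.308 = 32.39 hr

32.39 hr


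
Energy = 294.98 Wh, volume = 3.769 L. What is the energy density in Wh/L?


ED = E / V = 294.98 / 3.769 = 78.26 Wh/L

78.26 Wh/L


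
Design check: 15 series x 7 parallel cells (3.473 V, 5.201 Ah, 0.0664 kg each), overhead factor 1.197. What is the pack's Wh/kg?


Step 1: V_pack = 15 * 3.473 = 52.095 V
Step 2: C_pack = 7 * 5.201 = 36.407 Ah
Step 3: E_pack = V_pack * C_pack = 52.095 * 36.407 = 1896.6 Wh
Step 4: m_pack = 15 * 7 * 0.0664 * 1.197 = 8.3455 kg
Step 5: ED = E_pack / m_pack = 1896.6 / 8.3455 = 227.3 Wh/kg

227.3 Wh/kg


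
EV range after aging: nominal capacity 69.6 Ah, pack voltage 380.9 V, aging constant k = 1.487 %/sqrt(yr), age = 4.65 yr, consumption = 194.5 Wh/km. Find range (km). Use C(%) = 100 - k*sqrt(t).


Step 1: capacity retention = 100 - 1.487 * sqrt(4.65) = 100 - 1.487 * 2.1564 = 96.793%
Step 2: C_now = 69.6 * 96.793/100 = 67.368 Ah
Step 3: E_pack = V * C_now = 380.9 * 67.368 = 25660 Wh
Step 4: range = E_pack / consumption = 25660 / 194.5 = 131.9 km

131.9 km


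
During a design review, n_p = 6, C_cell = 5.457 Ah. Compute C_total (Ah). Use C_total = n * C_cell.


C_total = 6 * 5.457 = 32.742 Ah

32.742 Ah


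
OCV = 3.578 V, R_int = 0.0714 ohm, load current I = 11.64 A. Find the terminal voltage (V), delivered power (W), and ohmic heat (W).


Step 1: V_terminal = OCV - I*R = 3.578 - 11.64 * 0.0714 = 2.7469 V
Step 2: P_out = V_terminal * I = 2.7469 * 11.64 = 31.97 W
Step 3: Q = I^2 * R = 11.64^2 * 0.0714 = 9.674 W

V=2.7469 V, P=31.97 W, Q=9.674 W


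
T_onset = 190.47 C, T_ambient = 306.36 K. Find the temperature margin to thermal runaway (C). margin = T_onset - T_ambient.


Convert: T_ambient = 306.36 K = 33.21 C
margin = 190.47 - 33.21 = 157.26 C

157.26 C


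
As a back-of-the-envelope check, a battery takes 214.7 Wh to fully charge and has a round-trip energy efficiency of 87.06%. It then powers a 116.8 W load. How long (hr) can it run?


Step 1: E_discharge = eta/100 * E_charge = 87.06/100 * 214.7 = 186.92 Wh
Step 2: t = E_discharge / P = 186.92 / 116.8 = 1.600 hr

1.600 hr


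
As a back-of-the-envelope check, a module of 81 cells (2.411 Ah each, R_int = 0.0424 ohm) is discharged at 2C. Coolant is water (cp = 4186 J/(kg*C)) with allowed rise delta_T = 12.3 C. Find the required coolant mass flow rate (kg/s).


Step 1: I = 2 * 2.411 = 4.822 A
Step 2: Q_cell = I^2 * R = 4.822^2 * 0.0424 = 0.98587 W
Step 3: Q_total = 81 * 0.98587 = 79.855 W
Step 4: m_dot = Q_total / (cp * dT) = 79.855 / (4186 * 12.3) = 0.001551 kg/s

0.001551 kg/s


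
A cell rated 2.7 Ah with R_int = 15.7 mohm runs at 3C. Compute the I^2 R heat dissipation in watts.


Convert: R = 15.7 mohm = 0.0157 ohm
Step 1: I = C_rate * capacity = 3 * 2.7 = 8.1 A
Step 2: Q = I^2 * R = 8.1^2 * 0.0157 = 65.61 * 0.0157 = 1.030 W

1.030 W


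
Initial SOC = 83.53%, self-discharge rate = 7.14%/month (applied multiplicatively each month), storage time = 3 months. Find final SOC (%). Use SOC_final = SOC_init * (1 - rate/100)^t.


Monthly retention factor = 1 - 7.14/100 = 0.9286
Over 3 months: factor^3 = 0.80073
SOC_final = 83.53 * 0.80073 = 66.88%

66.88%


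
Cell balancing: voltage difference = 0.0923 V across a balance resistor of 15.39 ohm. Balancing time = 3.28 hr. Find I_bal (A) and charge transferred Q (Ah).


I_bal = dV / R = 0.0923 / 15.39 = 0.0059974 A
Q = I_bal * t = 0.0059974 * 3.28 = 0.01967 Ah

I=0.0059974 A, Q=0.01967 Ah


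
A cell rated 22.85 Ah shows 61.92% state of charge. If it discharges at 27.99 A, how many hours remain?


Step 1: remaining = SOC/100 * C_total = 61.92/100 * 22.85 = 14.149 Ah
Step 2: t = remaining / I = 14.149 / 27.99 = 0.5055 hr

0.5055 hr


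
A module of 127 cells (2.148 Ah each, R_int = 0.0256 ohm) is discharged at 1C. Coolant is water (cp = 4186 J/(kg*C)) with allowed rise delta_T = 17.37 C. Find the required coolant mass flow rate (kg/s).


Step 1: I = 1 * 2.148 = 2.148 A
Step 2: Q_cell = I^2 * R = 2.148^2 * 0.0256 = 0.11812 W
Step 3: Q_total = 127 * 0.11812 = 15.001 W
Step 4: m_dot = Q_total / (cp * dT) = 15.001 / (4186 * 17.37) = 2.063e-04 kg/s

2.063e-04 kg/s


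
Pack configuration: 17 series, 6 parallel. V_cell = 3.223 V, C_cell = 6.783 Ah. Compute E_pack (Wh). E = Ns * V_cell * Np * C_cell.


V_pack = 17 * 3.223 = 54.791 V
C_pack = 6 * 6.783 = 40.698 Ah
E = V_pack * C_pack = 54.791 * 40.698 = 2230 Wh

2230 Wh


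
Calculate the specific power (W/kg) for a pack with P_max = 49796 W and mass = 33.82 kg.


SP = P / m = 49796 / 33.82 = 1472 W/kg

1472 W/kg


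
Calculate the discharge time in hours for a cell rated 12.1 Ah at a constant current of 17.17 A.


Runtime = 12.1 Ah / 17.17 A = 0.7047 hr

0.7047 hr


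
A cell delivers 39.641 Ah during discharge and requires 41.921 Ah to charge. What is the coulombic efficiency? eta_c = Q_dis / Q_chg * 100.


Coulombic efficiency = 39.641/41.921 * 100% = 94.56%

94.56%


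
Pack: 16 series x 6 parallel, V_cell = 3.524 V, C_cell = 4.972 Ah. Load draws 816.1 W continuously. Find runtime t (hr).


Step 1: E_pack = Ns * V_cell * Np * C_cell = 16 * 3.524 * 6 * 4.972 = 1682 Wh
Step 2: t = E_pack / P = 1682 / 816.1 = 2.061 hr

2.061 hr


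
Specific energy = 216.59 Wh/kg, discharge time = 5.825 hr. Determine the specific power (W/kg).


Specific power = 216.59 Wh/kg / 5.825 hr = 37.18 W/kg

37.18 W/kg


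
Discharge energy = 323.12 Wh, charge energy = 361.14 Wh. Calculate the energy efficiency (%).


Round-trip efficiency = 323.12/361.14 * 100% = 89.47%

89.47%


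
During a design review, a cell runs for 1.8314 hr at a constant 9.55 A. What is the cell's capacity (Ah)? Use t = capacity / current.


C = I * t = 9.55 * 1.8314 = 17.49 Ah

17.49 Ah


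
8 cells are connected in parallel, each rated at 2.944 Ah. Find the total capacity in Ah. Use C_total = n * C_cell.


C_total = 8 * 2.944 = 23.552 Ah

23.552 Ah


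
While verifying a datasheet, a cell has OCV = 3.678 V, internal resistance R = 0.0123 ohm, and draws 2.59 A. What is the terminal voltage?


IR drop = 2.59 * 0.0123 = 0.031857 V
V = 3.678 - 0.031857 = 3.646 V

3.646 V


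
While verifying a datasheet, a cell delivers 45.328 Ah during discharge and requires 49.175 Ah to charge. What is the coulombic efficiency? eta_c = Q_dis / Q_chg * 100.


eta_c = Q_dis / Q_chg * 100 = 45.328 / 49.175 * 100 = 92.18%

92.18%


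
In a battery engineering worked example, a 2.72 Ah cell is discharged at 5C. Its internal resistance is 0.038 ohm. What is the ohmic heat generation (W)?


Step 1: I = C_rate * capacity = 5 * 2.72 = 13.6 A
Step 2: Q = I^2 * R = 13.6^2 * 0.038 = 184.96 * 0.038 = 7.028 W

7.028 W


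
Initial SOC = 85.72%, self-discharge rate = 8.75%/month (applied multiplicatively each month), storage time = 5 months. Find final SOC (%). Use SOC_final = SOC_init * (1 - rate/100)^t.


decay = (1 - 8.75/100)^5 = 0.63265
SOC_final = 85.72 * 0.63265 = 54.23%

54.23%


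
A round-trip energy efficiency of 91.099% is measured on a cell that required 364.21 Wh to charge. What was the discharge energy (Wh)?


E_dis = eta/100 * E_chg = 91.099/100 * 364.21 = 331.8 Wh

331.8 Wh


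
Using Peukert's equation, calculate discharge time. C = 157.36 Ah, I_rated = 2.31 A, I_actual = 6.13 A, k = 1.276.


Step 1: t_rated = C / I_rated = 157.36 / 2.31 = 68.121 hr
Step 2: ratio = 2.31 / 6.13 = 0.37684
Step 3: ratio^k = 0.37684^1.276 = 0.28786
Step 4: t = t_rated * ratio^k = 68.121 * 0.28786 = 19.61 hr

19.61 hr


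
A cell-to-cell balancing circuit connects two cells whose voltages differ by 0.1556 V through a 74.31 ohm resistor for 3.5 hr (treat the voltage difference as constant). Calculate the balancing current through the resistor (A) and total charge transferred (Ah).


I_bal = dV / R = 0.1556 / 74.31 = 0.0020939 A
Q = I_bal * t = 0.0020939 * 3.5 = 0.007329 Ah

I=0.0020939 A, Q=0.007329 Ah


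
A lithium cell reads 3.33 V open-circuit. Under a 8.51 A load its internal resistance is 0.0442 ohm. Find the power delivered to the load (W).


Step 1: V_terminal = OCV - I*R = 3.33 - 8.51 * 0.0442 = 2.9539 V
Step 2: P_out = V_terminal * I = 2.9539 * 8.51 = 25.14 W

25.14 W


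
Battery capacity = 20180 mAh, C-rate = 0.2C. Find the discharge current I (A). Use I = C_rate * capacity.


Convert: capacity = 20180 mAh = 20.18 Ah
At 0.2C: I = 0.2 * 20.18 Ah = 4.036 A

4.036 A


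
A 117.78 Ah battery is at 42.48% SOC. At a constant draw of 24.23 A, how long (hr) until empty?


Step 1: remaining = SOC/100 * C_total = 42.48/100 * 117.78 = 50.033 Ah
Step 2: t = remaining / I = 50.033 / 24.23 = 2.065 hr

2.065 hr


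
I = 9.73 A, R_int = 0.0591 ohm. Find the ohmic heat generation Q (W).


I^2 = 94.673
Q = 94.673 * 0.0591 = 5.595 W

5.595 W


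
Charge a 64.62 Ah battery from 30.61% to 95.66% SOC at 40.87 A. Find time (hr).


delta_Ah = 64.62 * (95.66 - 30.61) / 100 = 42.035 Ah
t = delta_Ah / I = 42.035 / 40.87 = 1.029 hr

1.029 hr


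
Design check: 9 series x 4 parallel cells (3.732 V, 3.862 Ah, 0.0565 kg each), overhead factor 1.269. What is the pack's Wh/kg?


Step 1: V_pack = 9 * 3.732 = 33.588 V
Step 2: C_pack = 4 * 3.862 = 15.448 Ah
Step 3: E_pack = V_pack * C_pack = 33.588 * 15.448 = 518.87 Wh
Step 4: m_pack = 9 * 4 * 0.0565 * 1.269 = 2.5811 kg
Step 5: ED = E_pack / m_pack = 518.87 / 2.5811 = 201.0 Wh/kg

201.0 Wh/kg


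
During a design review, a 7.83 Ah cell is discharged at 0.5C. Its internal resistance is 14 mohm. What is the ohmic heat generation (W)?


Convert: R = 14 mohm = 0.014 ohm
Step 1: I = C_rate * capacity = 0.5 * 7.83 = 3.915 A
Step 2: Q = I^2 * R = 3.915^2 * 0.014 = 15.327 * 0.014 = 0.2146 W

0.2146 W


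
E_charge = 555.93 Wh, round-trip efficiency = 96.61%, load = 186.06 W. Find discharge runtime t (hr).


Step 1: E_discharge = eta/100 * E_charge = 96.61/100 * 555.93 = 537.08 Wh
Step 2: t = E_discharge / P = 537.08 / 186.06 = 2.887 hr

2.887 hr


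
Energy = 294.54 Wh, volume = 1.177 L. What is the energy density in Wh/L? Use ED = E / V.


Volumetric ED = 294.54 Wh / 1.177 L = 250.2 Wh/L

250.2 Wh/L


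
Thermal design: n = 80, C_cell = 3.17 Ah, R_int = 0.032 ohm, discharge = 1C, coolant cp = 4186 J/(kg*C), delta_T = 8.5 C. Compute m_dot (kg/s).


Step 1: I = 1 * 3.17 = 3.17 A
Step 2: Q_cell = I^2 * R = 3.17^2 * 0.032 = 0.32156 W
Step 3: Q_total = 80 * 0.32156 = 25.725 W
Step 4: m_dot = Q_total / (cp * dT) = 25.725 / (4186 * 8.5) = 7.230e-04 kg/s

7.230e-04 kg/s


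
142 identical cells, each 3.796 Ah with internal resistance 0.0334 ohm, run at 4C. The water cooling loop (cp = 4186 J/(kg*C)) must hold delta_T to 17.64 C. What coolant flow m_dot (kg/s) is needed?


Step 1: I = 4 * 3.796 = 15.184 A
Step 2: Q_cell = I^2 * R = 15.184^2 * 0.0334 = 7.7005 W
Step 3: Q_total = 142 * 7.7005 = 1093.5 W
Step 4: m_dot = Q_total / (cp * dT) = 1093.5 / (4186 * 17.64) = 0.01481 kg/s

0.01481 kg/s


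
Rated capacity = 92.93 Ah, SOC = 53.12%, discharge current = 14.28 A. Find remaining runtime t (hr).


Step 1: remaining = SOC/100 * C_total = 53.12/100 * 92.93 = 49.364 Ah
Step 2: t = remaining / I = 49.364 / 14.28 = 3.457 hr

3.457 hr


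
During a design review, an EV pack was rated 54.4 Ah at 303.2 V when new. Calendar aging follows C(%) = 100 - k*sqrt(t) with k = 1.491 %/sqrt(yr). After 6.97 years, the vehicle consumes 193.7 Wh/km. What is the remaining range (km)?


Step 1: capacity retention = 100 - 1.491 * sqrt(6.97) = 100 - 1.491 * 2.6401 = 96.064%
Step 2: C_now = 54.4 * 96.064/100 = 52.259 Ah
Step 3: E_pack = V * C_now = 303.2 * 52.259 = 15845 Wh
Step 4: range = E_pack / consumption = 15845 / 193.7 = 81.80 km

81.80 km


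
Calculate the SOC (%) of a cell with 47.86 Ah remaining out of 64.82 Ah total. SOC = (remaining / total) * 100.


SOC = (remaining / total) * 100 = (47.86 / 64.82) * 100 = 73.84%

73.84%


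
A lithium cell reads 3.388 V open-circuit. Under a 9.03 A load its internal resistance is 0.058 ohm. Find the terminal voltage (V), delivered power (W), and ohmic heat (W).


Step 1: V_terminal = OCV - I*R = 3.388 - 9.03 * 0.058 = 2.8643 V
Step 2: P_out = V_terminal * I = 2.8643 * 9.03 = 25.86 W
Step 3: Q = I^2 * R = 9.03^2 * 0.058 = 4.729 W

V=2.8643 V, P=25.86 W, Q=4.729 W


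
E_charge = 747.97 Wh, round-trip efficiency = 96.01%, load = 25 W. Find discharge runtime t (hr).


Step 1: E_discharge = eta/100 * E_charge = 96.01/100 * 747.97 = 718.13 Wh
Step 2: t = E_discharge / P = 718.13 / 25 = 28.73 hr

28.73 hr


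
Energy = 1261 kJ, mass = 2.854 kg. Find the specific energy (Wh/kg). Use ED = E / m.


Convert: E = 1261 kJ = 350.28 Wh
ED = E / m = 350.28 / 2.854 = 122.7 Wh/kg

122.7 Wh/kg


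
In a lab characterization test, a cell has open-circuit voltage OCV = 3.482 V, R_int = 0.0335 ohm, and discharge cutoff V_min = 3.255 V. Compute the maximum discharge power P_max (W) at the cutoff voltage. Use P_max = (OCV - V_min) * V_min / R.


P_max = (OCV - V_min) * V_min / R = (3.482 - 3.255) * 3.255 / 0.0335 = 0.227 * 3.255 / 0.0335 = 22.06 W

22.06 W


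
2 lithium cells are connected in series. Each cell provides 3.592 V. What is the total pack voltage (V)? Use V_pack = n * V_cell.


With 2 cells in series at 3.592 V each, V_pack = 7.184 V

7.184 V


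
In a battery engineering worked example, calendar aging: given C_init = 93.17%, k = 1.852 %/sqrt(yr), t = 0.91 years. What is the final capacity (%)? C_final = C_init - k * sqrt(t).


Step 1: sqrt(0.91 yr) = 0.95394
Step 2: drop = 1.852 * 0.95394 = 1.7667
Step 3: C_final = 93.17 - 1.7667 = 91.40%

91.40%


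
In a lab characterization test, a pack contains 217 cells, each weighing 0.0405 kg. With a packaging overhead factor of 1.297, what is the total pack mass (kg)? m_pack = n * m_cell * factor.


Cell mass sum = 217 * 0.0405 = 8.7885 kg
With overhead 1.297: m_pack = 8.7885 * 1.297 = 11.40 kg

11.40 kg


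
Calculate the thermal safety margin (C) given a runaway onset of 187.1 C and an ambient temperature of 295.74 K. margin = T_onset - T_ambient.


Convert: T_ambient = 295.74 K = 22.59 C
margin = 187.1 - 22.59 = 164.51 C

164.51 C


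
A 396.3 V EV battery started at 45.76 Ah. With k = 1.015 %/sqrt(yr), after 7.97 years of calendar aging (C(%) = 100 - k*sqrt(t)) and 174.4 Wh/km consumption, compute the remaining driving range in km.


Step 1: capacity retention = 100 - 1.015 * sqrt(7.97) = 100 - 1.015 * 2.8231 = 97.135%
Step 2: C_now = 45.76 * 97.135/100 = 44.449 Ah
Step 3: E_pack = V * C_now = 396.3 * 44.449 = 17615 Wh
Step 4: range = E_pack / consumption = 17615 / 174.4 = 101.0 km

101.0 km


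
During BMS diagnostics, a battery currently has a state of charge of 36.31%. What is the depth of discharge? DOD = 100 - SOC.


DOD = 100 - SOC = 100 - 36.31 = 63.69%

63.69%


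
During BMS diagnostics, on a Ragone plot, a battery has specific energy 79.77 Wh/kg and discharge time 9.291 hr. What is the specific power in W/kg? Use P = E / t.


P_specific = E / t = 79.77 / 9.291 = 8.586 W/kg

8.586 W/kg


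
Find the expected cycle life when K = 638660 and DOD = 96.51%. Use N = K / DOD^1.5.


Step 1: DOD^1.5 = 96.51^1.5 = 948.11
Step 2: N = 638660 / 948.11 = 673.6 cycles

673.6 cycles


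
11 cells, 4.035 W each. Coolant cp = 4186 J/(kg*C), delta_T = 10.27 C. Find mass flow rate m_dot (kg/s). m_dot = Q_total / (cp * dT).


Q_total = 11 * 4.035 = 44.385 W
m_dot = Q_total / (cp * dT) = 44.385 / (4186 * 10.27) = 0.001032 kg/s

0.001032 kg/s
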